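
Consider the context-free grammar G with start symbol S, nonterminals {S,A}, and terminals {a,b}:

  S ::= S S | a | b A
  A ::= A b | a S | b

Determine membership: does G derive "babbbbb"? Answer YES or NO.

CNF form of G:
  S -> S S | T0 A | a
  A -> A T0 | T1 S | b
  T0 -> b
  T1 -> a

CYK fill:
  [0..0]={A,T0}  "b"  orig:{A}
  [1..1]={S,T1}  "a"  orig:{S}
  [2..2]={A,T0}  "b"  orig:{A}
  [3..3]={A,T0}  "b"  orig:{A}
  [4..4]={A,T0}  "b"  orig:{A}
  [5..5]={A,T0}  "b"  orig:{A}
  [6..6]={A,T0}  "b"  orig:{A}
  [0..1]=∅  "ba"
  [1..2]=∅  "ab"
  [2..3]={A,S}  "bb"
  [3..4]={A,S}  "bb"
  [4..5]={A,S}  "bb"
  [5..6]={A,S}  "bb"
  [0..2]=∅  "bab"
  [1..3]={A,S}  "abb"
  [2..4]={A,S}  "bbb"
  [3..5]={A,S}  "bbb"
  [4..6]={A,S}  "bbb"
  [0..3]={S}  "babb"
  [1..4]={A,S}  "abbb"
  [2..5]={A,S}  "bbbb"
  [3..6]={A,S}  "bbbb"
  [0..4]={S}  "babbb"
  [1..5]={A,S}  "abbbb"
  [2..6]={A,S}  "bbbbb"
  [0..5]={S}  "babbbb"
  [1..6]={A,S}  "abbbbb"
  [0..6]={S}  "babbbbb"

S ∈ T[0,6] ⇒ YES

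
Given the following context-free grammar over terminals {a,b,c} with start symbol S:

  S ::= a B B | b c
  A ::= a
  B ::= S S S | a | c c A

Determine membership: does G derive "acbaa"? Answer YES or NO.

Convert to CNF:
  S -> T1 X5 | T2 T0
  A -> a
  B -> S X3 | T0 X4 | a
  T0 -> c
  T1 -> a
  T2 -> b
  X3 -> S S
  X4 -> T0 A
  X5 -> B B

CYK fill:
  T[0,0] 'a' = {A,B,T1}  orig:{A,B}
  T[1,1] 'c' = {T0}  orig:{}
  T[2,2] 'b' = {T2}  orig:{}
  T[3,3] 'a' = {A,B,T1}  orig:{A,B}
  T[4,4] 'a' = {A,B,T1}  orig:{A,B}
  T[0,1] 'ac' = ∅
  T[1,2] 'cb' = ∅
  T[2,3] 'ba' = ∅
  T[3,4] 'aa' = {X5}  orig:{}
  T[0,2] 'acb' = ∅
  T[1,3] 'cba' = ∅
  T[2,4] 'baa' = ∅
  T[0,3] 'acba' = ∅
  T[1,4] 'cbaa' = ∅
  T[0,4] 'acbaa' = ∅

S ∉ T[0,4] ⇒ NO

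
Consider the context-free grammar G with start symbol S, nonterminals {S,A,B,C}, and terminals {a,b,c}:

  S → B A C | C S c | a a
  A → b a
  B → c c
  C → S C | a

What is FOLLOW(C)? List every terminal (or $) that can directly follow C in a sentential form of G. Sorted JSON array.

FIRST sets, iterate to fixpoint:
round 1:
  A via A→b a: +{b}
  B via B→c c: +{c}
  C via C→a: +{a}
  S via S→B A C: +{c}
  S via S→C S c: +{a}
  FIRST(S)={a,c}  FIRST(A)={b}  FIRST(B)={c}  FIRST(C)={a}
round 2:
  C via C→S C: +{c}
  FIRST(S)={a,c}  FIRST(A)={b}  FIRST(B)={c}  FIRST(C)={a,c}
round 3: (no change)
  FIRST(S)={a,c}  FIRST(A)={b}  FIRST(B)={c}  FIRST(C)={a,c}

Compute FOLLOW by fixpoint:
seed FOLLOW(S) with $
round 1:
  C→S C: FOLLOW(S) ⊇ FIRST(C) = {a,c}; new: +{a,c}
  S→B A C: FOLLOW(B) ⊇ FIRST(A) = {b}; new: +{b}
  S→B A C: FOLLOW(A) ⊇ FIRST(C) = {a,c}; new: +{a,c}
  S→B A C: FOLLOW(C) ⊇ FOLLOW(S) ⊇ {$,a,c}; new: +{$,a,c}
  FOLLOW(S)={$,a,c}  FOLLOW(A)={a,c}  FOLLOW(B)={b}  FOLLOW(C)={$,a,c}
round 2: done
  FOLLOW(S)={$,a,c}  FOLLOW(A)={a,c}  FOLLOW(B)={b}  FOLLOW(C)={$,a,c}

FOLLOW(C) = ["$", "a", "c"]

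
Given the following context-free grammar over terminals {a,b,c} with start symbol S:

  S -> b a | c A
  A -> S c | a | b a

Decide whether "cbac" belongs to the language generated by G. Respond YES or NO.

Convert to CNF:
  S -> T0 A | T1 T2
  A -> S T0 | T1 T2 | a
  T0 -> c
  T1 -> b
  T2 -> a

CYK fill:
  [0..0]={T0}  "c"  orig:{}
  [1..1]={T1}  "b"  orig:{}
  [2..2]={A,T2}  "a"  orig:{A}
  [3..3]={T0}  "c"  orig:{}
  [0..1]=∅  "cb"
  [1..2]={A,S}  "ba"
  [2..3]=∅  "ac"
  [0..2]={S}  "cba"
  [1..3]={A}  "bac"
  [0..3]={A,S}  "cbac"

S ∈ T[0,3] ⇒ YES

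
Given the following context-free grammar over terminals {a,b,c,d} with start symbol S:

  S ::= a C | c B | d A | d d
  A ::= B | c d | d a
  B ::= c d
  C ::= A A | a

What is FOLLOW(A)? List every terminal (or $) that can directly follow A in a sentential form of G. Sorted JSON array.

FIRST sets, iterate to fixpoint:
iter 1:
  A via A→c d: +{c}
  A via A→d a: +{d}
  B via B→c d: +{c}
  C via C→A A: +{c,d}
  C via C→a: +{a}
  S via S→a C: +{a}
  S via S→c B: +{c}
  S via S→d A: +{d}
  FIRST[S]={a,c,d}  FIRST[A]={c,d}  FIRST[B]={c}  FIRST[C]={a,c,d}
iter 2: done
  FIRST[S]={a,c,d}  FIRST[A]={c,d}  FIRST[B]={c}  FIRST[C]={a,c,d}

FOLLOW sets:
FOLLOW(S) := {$}
round 1:
  C→A A: FOLLOW(A) ⊇ FIRST(A) = {c,d}; new: +{c,d}
  S→a C: FOLLOW(C) ⊇ FOLLOW(S) ⊇ {$}; new: +{$}
  S→c B: FOLLOW(B) ⊇ FOLLOW(S) ⊇ {$}; new: +{$}
  S→d A: FOLLOW(A) ⊇ FOLLOW(S) ⊇ {$}; new: +{$}
  FOLLOW(S)={$}  FOLLOW(A)={$,c,d}  FOLLOW(B)={$}  FOLLOW(C)={$}
round 2:
  A→B: FOLLOW(B) ⊇ FOLLOW(A) ⊇ {$,c,d}; new: +{c,d}
  FOLLOW(S)={$}  FOLLOW(A)={$,c,d}  FOLLOW(B)={$,c,d}  FOLLOW(C)={$}
round 3: (no change)
  FOLLOW(S)={$}  FOLLOW(A)={$,c,d}  FOLLOW(B)={$,c,d}  FOLLOW(C)={$}

FOLLOW(A) = ["$", "c", "d"]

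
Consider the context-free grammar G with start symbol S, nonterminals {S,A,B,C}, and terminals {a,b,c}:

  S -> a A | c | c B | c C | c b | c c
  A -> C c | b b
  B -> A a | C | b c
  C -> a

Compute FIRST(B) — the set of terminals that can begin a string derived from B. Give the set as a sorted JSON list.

Compute FIRST by fixpoint:
round 1:
  A via A→b b: +{b}
  B via B→A a: +{b}
  C via C→a: +{a}
  S via S→a A: +{a}
  S via S→c: +{c}
  FIRST[S]={a,c}  FIRST[A]={b}  FIRST[B]={b}  FIRST[C]={a}
round 2:
  A via A→C c: +{a}
  B via B→A a: +{a}
  FIRST[S]={a,c}  FIRST[A]={a,b}  FIRST[B]={a,b}  FIRST[C]={a}
round 3: (no change)
  FIRST[S]={a,c}  FIRST[A]={a,b}  FIRST[B]={a,b}  FIRST[C]={a}

FIRST(B) = ["a", "b"]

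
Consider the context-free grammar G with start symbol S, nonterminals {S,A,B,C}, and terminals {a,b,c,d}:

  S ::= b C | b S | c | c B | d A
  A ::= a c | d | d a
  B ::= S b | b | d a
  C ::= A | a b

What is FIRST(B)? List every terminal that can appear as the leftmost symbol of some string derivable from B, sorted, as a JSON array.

Compute FIRST by fixpoint:
iter 1:
  A via A→a c: +{a}
  A via A→d: +{d}
  B via B→b: +{b}
  B via B→d a: +{d}
  C via C→A: +{a,d}
  S via S→b C: +{b}
  S via S→c: +{c}
  S via S→d A: +{d}
  S: {b,c,d}  A: {a,d}  B: {b,d}  C: {a,d}
iter 2:
  B via B→S b: +{c}
  S: {b,c,d}  A: {a,d}  B: {b,c,d}  C: {a,d}
iter 3: (no change)
  S: {b,c,d}  A: {a,d}  B: {b,c,d}  C: {a,d}

FIRST(B) = ["b", "c", "d"]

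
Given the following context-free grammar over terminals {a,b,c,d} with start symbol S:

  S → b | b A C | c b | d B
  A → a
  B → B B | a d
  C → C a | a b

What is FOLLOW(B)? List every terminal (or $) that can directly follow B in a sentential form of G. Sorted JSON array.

Compute FIRST by fixpoint:
[1]
  A via A→a: +{a}
  B via B→a d: +{a}
  C via C→a b: +{a}
  S via S→b: +{b}
  S via S→c b: +{c}
  S via S→d B: +{d}
  FIRST(S)={b,c,d}  FIRST(A)={a}  FIRST(B)={a}  FIRST(C)={a}
[2] (no change)
  FIRST(S)={b,c,d}  FIRST(A)={a}  FIRST(B)={a}  FIRST(C)={a}

FOLLOW sets:
FOLLOW(S) := {$}
iter 1:
  B→B B: FOLLOW(B) ⊇ FIRST(B) = {a}; new: +{a}
  C→C a: FOLLOW(C) ⊇ FIRST(a) = {a}; new: +{a}
  S→b A C: FOLLOW(A) ⊇ FIRST(C) = {a}; new: +{a}
  S→b A C: FOLLOW(C) ⊇ FOLLOW(S) ⊇ {$}; new: +{$}
  S→d B: FOLLOW(B) ⊇ FOLLOW(S) ⊇ {$}; new: +{$}
  S: {$}  A: {a}  B: {$,a}  C: {$,a}
iter 2: done
  S: {$}  A: {a}  B: {$,a}  C: {$,a}

FOLLOW(B) = ["$", "a"]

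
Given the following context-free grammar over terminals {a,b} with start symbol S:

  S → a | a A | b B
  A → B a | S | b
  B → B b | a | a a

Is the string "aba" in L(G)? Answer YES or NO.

CNF form of G:
  S -> T0 A | T1 B | a
  A -> B T0 | T0 A | T1 B | a | b
  B -> B T1 | T0 T0 | a
  T0 -> a
  T1 -> b

Fill CYK table bottom-up:
  cell(0,0) a: {A,B,S,T0}  orig:{A,B,S}
  cell(1,1) b: {A,T1}  orig:{A}
  cell(2,2) a: {A,B,S,T0}  orig:{A,B,S}
  cell(0,1) ab: {A,B,S}
  cell(1,2) ba: {A,S}
  cell(0,2) aba: {A,S}

S ∈ T[0,2] ⇒ YES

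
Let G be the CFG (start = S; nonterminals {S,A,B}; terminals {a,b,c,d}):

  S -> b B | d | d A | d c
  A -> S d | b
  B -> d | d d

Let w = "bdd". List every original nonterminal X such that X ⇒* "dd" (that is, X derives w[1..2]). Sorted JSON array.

Convert to CNF:
  S -> T0 A | T0 T2 | T1 B | d
  A -> S T0 | b
  B -> T0 T0 | d
  T0 -> d
  T1 -> b
  T2 -> c

CYK table (by increasing span), restricted to cells inside w[1..2]:
  cell(1,1) d: {B,S,T0}  orig:{B,S}
  cell(2,2) d: {B,S,T0}  orig:{B,S}
  cell(1,2) dd: {A,B}

Original NTs in T[1,2] deriving "dd": ["A", "B"]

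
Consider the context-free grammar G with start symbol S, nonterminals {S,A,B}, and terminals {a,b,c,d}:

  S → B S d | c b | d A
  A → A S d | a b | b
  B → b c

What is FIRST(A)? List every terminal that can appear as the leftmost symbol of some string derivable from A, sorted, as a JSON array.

FIRST sets, iterate to fixpoint:
round 1:
  A via A→a b: +{a}
  A via A→b: +{b}
  B via B→b c: +{b}
  S via S→B S d: +{b}
  S via S→c b: +{c}
  S via S→d A: +{d}
  FIRST(S)={b,c,d}  FIRST(A)={a,b}  FIRST(B)={b}
round 2: (no change)
  FIRST(S)={b,c,d}  FIRST(A)={a,b}  FIRST(B)={b}

FIRST(A) = ["a", "b"]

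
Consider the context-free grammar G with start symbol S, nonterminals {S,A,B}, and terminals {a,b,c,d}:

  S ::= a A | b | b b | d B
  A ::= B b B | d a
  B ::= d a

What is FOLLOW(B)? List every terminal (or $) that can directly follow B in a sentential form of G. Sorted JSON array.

Compute FIRST by fixpoint:
iter 1:
  A via A→d a: +{d}
  B via B→d a: +{d}
  S via S→a A: +{a}
  S via S→b: +{b}
  S via S→d B: +{d}
  S: {a,b,d}  A: {d}  B: {d}
iter 2: (no change)
  S: {a,b,d}  A: {d}  B: {d}

Compute FOLLOW by fixpoint:
FOLLOW(S) := {$}
round 1:
  A→B b B: FOLLOW(B) ⊇ FIRST(b) = {b}; new: +{b}
  S→a A: FOLLOW(A) ⊇ FOLLOW(S) ⊇ {$}; new: +{$}
  S→d B: FOLLOW(B) ⊇ FOLLOW(S) ⊇ {$}; new: +{$}
  FOLLOW[S]={$}  FOLLOW[A]={$}  FOLLOW[B]={$,b}
round 2: (stable)
  FOLLOW[S]={$}  FOLLOW[A]={$}  FOLLOW[B]={$,b}

FOLLOW(B) = ["$", "b"]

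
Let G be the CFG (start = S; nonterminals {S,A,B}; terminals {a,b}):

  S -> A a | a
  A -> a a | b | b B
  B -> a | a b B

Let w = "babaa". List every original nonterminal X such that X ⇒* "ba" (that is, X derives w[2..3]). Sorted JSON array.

Convert to CNF:
  S -> A T0 | a
  A -> T0 T0 | T1 B | b
  B -> T0 X2 | a
  T0 -> a
  T1 -> b
  X2 -> T1 B

Fill CYK table bottom-up, restricted to cells inside w[2..3]:
  T[2,2] 'b' = {A,T1}  orig:{A}
  T[3,3] 'a' = {B,S,T0}  orig:{B,S}
  T[2,3] 'ba' = {A,S,X2}  orig:{A,S}

Original NTs in T[2,3] deriving "ba": ["A", "S"]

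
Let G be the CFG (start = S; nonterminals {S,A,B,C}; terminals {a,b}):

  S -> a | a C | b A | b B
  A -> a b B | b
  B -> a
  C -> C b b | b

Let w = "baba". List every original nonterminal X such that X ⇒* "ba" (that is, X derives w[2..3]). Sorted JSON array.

CNF form of G:
  S -> T0 C | T1 A | T1 B | a
  A -> T0 X2 | b
  B -> a
  C -> C X3 | b
  T0 -> a
  T1 -> b
  X2 -> T1 B
  X3 -> T1 T1

CYK table (by increasing span), restricted to cells inside w[2..3]:
  cell(2,2) b: {A,C,T1}  orig:{A,C}
  cell(3,3) a: {B,S,T0}  orig:{B,S}
  cell(2,3) ba: {S,X2}  orig:{S}

Original NTs in T[2,3] deriving "ba": ["S"]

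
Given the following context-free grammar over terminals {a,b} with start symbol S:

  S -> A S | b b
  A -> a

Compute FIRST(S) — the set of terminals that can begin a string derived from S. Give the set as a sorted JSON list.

Compute FIRST by fixpoint:
pass 1:
  A via A→a: +{a}
  S via S→A S: +{a}
  S via S→b b: +{b}
  FIRST[S]={a,b}  FIRST[A]={a}
pass 2: done
  FIRST[S]={a,b}  FIRST[A]={a}

FIRST(S) = ["a", "b"]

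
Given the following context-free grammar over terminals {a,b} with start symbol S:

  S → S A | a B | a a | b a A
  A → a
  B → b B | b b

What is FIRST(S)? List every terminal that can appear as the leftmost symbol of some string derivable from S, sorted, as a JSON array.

FIRST iteration:
round 1:
  A via A→a: +{a}
  B via B→b B: +{b}
  S via S→a B: +{a}
  S via S→b a A: +{b}
  FIRST(S)={a,b}  FIRST(A)={a}  FIRST(B)={b}
round 2: — fixpoint
  FIRST(S)={a,b}  FIRST(A)={a}  FIRST(B)={b}

FIRST(S) = ["a", "b"]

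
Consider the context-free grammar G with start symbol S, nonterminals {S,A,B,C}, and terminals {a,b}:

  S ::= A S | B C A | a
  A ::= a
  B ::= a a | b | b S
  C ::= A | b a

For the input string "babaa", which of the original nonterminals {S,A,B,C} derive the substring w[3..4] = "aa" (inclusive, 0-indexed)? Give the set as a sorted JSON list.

CNF form of G:
  S -> A S | B X2 | a
  A -> a
  B -> T0 T0 | T1 S | b
  C -> T1 T0 | a
  T0 -> a
  T1 -> b
  X2 -> C A

Fill CYK table bottom-up, restricted to cells inside w[3..4]:
  [3..3]={A,C,S,T0}  "a"  orig:{A,C,S}
  [4..4]={A,C,S,T0}  "a"  orig:{A,C,S}
  [3..4]={B,S,X2}  "aa"  orig:{B,S}

Original NTs in T[3,4] deriving "aa": ["B", "S"]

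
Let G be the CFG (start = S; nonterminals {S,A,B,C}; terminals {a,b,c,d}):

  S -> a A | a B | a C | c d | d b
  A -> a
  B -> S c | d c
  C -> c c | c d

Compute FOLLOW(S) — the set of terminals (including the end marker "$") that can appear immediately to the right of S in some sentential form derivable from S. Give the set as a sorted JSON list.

FIRST sets, iterate to fixpoint:
pass 1:
  A via A→a: +{a}
  B via B→d c: +{d}
  C via C→c c: +{c}
  S via S→a A: +{a}
  S via S→c d: +{c}
  S via S→d b: +{d}
  S: {a,c,d}  A: {a}  B: {d}  C: {c}
pass 2:
  B via B→S c: +{a,c}
  S: {a,c,d}  A: {a}  B: {a,c,d}  C: {c}
pass 3: — fixpoint
  S: {a,c,d}  A: {a}  B: {a,c,d}  C: {c}

FOLLOW sets:
initialize: $ ∈ FOLLOW(S)
round 1:
  B→S c: FOLLOW(S) ⊇ FIRST(c) = {c}; new: +{c}
  S→a A: FOLLOW(A) ⊇ FOLLOW(S) ⊇ {$,c}; new: +{$,c}
  S→a B: FOLLOW(B) ⊇ FOLLOW(S) ⊇ {$,c}; new: +{$,c}
  S→a C: FOLLOW(C) ⊇ FOLLOW(S) ⊇ {$,c}; new: +{$,c}
  FOLLOW(S)={$,c}  FOLLOW(A)={$,c}  FOLLOW(B)={$,c}  FOLLOW(C)={$,c}
round 2: (no change)
  FOLLOW(S)={$,c}  FOLLOW(A)={$,c}  FOLLOW(B)={$,c}  FOLLOW(C)={$,c}

FOLLOW(S) = ["$", "c"]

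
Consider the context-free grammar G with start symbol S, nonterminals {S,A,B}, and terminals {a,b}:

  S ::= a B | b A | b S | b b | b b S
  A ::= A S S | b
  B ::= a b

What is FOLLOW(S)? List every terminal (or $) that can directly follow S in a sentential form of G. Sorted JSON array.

FIRST iteration:
iter 1:
  A via A→b: +{b}
  B via B→a b: +{a}
  S via S→a B: +{a}
  S via S→b A: +{b}
  FIRST(S)={a,b}  FIRST(A)={b}  FIRST(B)={a}
iter 2: (stable)
  FIRST(S)={a,b}  FIRST(A)={b}  FIRST(B)={a}

Compute FOLLOW by fixpoint:
seed FOLLOW(S) with $
round 1:
  A→A S S: FOLLOW(A) ⊇ FIRST(S) = {a,b}; new: +{a,b}
  A→A S S: FOLLOW(S) ⊇ FIRST(S) = {a,b}; new: +{a,b}
  S→a B: FOLLOW(B) ⊇ FOLLOW(S) ⊇ {$,a,b}; new: +{$,a,b}
  S→b A: FOLLOW(A) ⊇ FOLLOW(S) ⊇ {$,a,b}; new: +{$}
  FOLLOW(S)={$,a,b}  FOLLOW(A)={$,a,b}  FOLLOW(B)={$,a,b}
round 2: (no change)
  FOLLOW(S)={$,a,b}  FOLLOW(A)={$,a,b}  FOLLOW(B)={$,a,b}

FOLLOW(S) = ["$", "a", "b"]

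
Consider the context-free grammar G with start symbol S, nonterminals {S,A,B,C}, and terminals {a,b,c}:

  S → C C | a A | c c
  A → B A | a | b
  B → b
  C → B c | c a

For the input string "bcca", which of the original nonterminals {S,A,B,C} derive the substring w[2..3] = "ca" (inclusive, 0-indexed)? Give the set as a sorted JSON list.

Convert to CNF:
  S -> C C | T0 T0 | T1 A
  A -> B A | a | b
  B -> b
  C -> B T0 | T0 T1
  T0 -> c
  T1 -> a

Fill CYK table bottom-up, restricted to cells inside w[2..3]:
  [2..2]={T0}  "c"  orig:{}
  [3..3]={A,T1}  "a"  orig:{A}
  [2..3]={C}  "ca"

Original NTs in T[2,3] deriving "ca": ["C"]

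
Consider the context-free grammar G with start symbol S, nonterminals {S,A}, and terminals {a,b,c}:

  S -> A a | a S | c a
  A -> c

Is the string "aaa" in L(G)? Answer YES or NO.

CNF form of G:
  S -> A T0 | T0 S | T1 T0
  A -> c
  T0 -> a
  T1 -> c

CYK table (by increasing span):
  T[0,0] 'a' = {T0}  orig:{}
  T[1,1] 'a' = {T0}  orig:{}
  T[2,2] 'a' = {T0}  orig:{}
  T[0,1] 'aa' = ∅
  T[1,2] 'aa' = ∅
  T[0,2] 'aaa' = ∅

S ∉ T[0,2] ⇒ NO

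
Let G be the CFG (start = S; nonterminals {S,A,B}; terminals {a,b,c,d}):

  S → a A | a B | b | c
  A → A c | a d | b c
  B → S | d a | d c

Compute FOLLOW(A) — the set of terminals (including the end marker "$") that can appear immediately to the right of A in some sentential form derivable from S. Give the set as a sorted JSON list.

FIRST iteration:
[1]
  A via A→a d: +{a}
  A via A→b c: +{b}
  B via B→d a: +{d}
  S via S→a A: +{a}
  S via S→b: +{b}
  S via S→c: +{c}
  S: {a,b,c}  A: {a,b}  B: {d}
[2]
  B via B→S: +{a,b,c}
  S: {a,b,c}  A: {a,b}  B: {a,b,c,d}
[3] (no change)
  S: {a,b,c}  A: {a,b}  B: {a,b,c,d}

Compute FOLLOW by fixpoint:
FOLLOW(S) := {$}
iter 1:
  A→A c: FOLLOW(A) ⊇ FIRST(c) = {c}; new: +{c}
  S→a A: FOLLOW(A) ⊇ FOLLOW(S) ⊇ {$}; new: +{$}
  S→a B: FOLLOW(B) ⊇ FOLLOW(S) ⊇ {$}; new: +{$}
  S: {$}  A: {$,c}  B: {$}
iter 2: done
  S: {$}  A: {$,c}  B: {$}

FOLLOW(A) = ["$", "c"]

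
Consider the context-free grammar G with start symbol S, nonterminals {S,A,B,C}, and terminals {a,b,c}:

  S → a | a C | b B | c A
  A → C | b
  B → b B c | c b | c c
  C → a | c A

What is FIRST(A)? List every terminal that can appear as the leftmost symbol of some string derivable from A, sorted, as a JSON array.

Compute FIRST by fixpoint:
[1]
  A via A→b: +{b}
  B via B→b B c: +{b}
  B via B→c b: +{c}
  C via C→a: +{a}
  C via C→c A: +{c}
  S via S→a: +{a}
  S via S→b B: +{b}
  S via S→c A: +{c}
  FIRST(S)={a,b,c}  FIRST(A)={b}  FIRST(B)={b,c}  FIRST(C)={a,c}
[2]
  A via A→C: +{a,c}
  FIRST(S)={a,b,c}  FIRST(A)={a,b,c}  FIRST(B)={b,c}  FIRST(C)={a,c}
[3] done
  FIRST(S)={a,b,c}  FIRST(A)={a,b,c}  FIRST(B)={b,c}  FIRST(C)={a,c}

FIRST(A) = ["a", "b", "c"]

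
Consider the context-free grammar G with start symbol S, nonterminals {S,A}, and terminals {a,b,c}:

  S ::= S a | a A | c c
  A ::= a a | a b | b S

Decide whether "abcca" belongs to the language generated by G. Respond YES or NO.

Convert to CNF:
  S -> S T0 | T0 A | T2 T2
  A -> T0 T0 | T0 T1 | T1 S
  T0 -> a
  T1 -> b
  T2 -> c

CYK table (by increasing span):
  [0..0]={T0}  "a"  orig:{}
  [1..1]={T1}  "b"  orig:{}
  [2..2]={T2}  "c"  orig:{}
  [3..3]={T2}  "c"  orig:{}
  [4..4]={T0}  "a"  orig:{}
  [0..1]={A}  "ab"
  [1..2]=∅  "bc"
  [2..3]={S}  "cc"
  [3..4]=∅  "ca"
  [0..2]=∅  "abc"
  [1..3]={A}  "bcc"
  [2..4]={S}  "cca"
  [0..3]={S}  "abcc"
  [1..4]={A}  "bcca"
  [0..4]={S}  "abcca"

S ∈ T[0,4] ⇒ YES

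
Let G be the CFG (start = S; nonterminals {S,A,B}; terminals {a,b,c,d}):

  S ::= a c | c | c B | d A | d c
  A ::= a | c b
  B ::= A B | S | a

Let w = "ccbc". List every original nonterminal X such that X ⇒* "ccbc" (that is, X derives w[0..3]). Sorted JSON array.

CNF form of G:
  S -> T0 B | T2 T0 | T3 A | T3 T0 | c
  A -> T0 T1 | a
  B -> A B | T0 B | T2 T0 | T3 A | T3 T0 | a | c
  T0 -> c
  T1 -> b
  T2 -> a
  T3 -> d

CYK fill (cells [i..j] with 0 ≤ i ≤ j ≤ 3 only):
  cell(0,0) c: {B,S,T0}  orig:{B,S}
  cell(1,1) c: {B,S,T0}  orig:{B,S}
  cell(2,2) b: {T1}  orig:{}
  cell(3,3) c: {B,S,T0}  orig:{B,S}
  cell(0,1) cc: {B,S}
  cell(1,2) cb: {A}
  cell(2,3) bc: ∅
  cell(0,2) ccb: ∅
  cell(1,3) cbc: {B}
  cell(0,3) ccbc: {B,S}

Original NTs in T[0,3] deriving "ccbc": ["B", "S"]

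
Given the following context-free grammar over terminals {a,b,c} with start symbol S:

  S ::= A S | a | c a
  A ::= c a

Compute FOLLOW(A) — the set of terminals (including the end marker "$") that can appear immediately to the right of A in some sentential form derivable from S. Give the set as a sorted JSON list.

Compute FIRST by fixpoint:
round 1:
  A via A→c a: +{c}
  S via S→A S: +{c}
  S via S→a: +{a}
  FIRST(S)={a,c}  FIRST(A)={c}
round 2: (stable)
  FIRST(S)={a,c}  FIRST(A)={c}

FOLLOW iteration:
seed FOLLOW(S) with $
round 1:
  S→A S: FOLLOW(A) ⊇ FIRST(S) = {a,c}; new: +{a,c}
  FOLLOW[S]={$}  FOLLOW[A]={a,c}
round 2: done
  FOLLOW[S]={$}  FOLLOW[A]={a,c}

FOLLOW(A) = ["a", "c"]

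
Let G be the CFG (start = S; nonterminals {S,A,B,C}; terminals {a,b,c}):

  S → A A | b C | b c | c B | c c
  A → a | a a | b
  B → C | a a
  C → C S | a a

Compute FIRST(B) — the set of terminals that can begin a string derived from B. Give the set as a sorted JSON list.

FIRST sets, iterate to fixpoint:
iter 1:
  A via A→a: +{a}
  A via A→b: +{b}
  B via B→a a: +{a}
  C via C→a a: +{a}
  S via S→A A: +{a,b}
  S via S→c B: +{c}
  FIRST[S]={a,b,c}  FIRST[A]={a,b}  FIRST[B]={a}  FIRST[C]={a}
iter 2: (stable)
  FIRST[S]={a,b,c}  FIRST[A]={a,b}  FIRST[B]={a}  FIRST[C]={a}

FIRST(B) = ["a"]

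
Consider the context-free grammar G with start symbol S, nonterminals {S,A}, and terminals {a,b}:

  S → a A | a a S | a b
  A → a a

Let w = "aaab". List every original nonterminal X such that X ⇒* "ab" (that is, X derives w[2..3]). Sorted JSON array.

CNF form of G:
  S -> T0 A | T0 T1 | T0 X2
  A -> T0 T0
  T0 -> a
  T1 -> b
  X2 -> T0 S

Fill CYK table bottom-up (cells [i..j] with 2 ≤ i ≤ j ≤ 3 only):
  cell(2,2) a: {T0}  orig:{}
  cell(3,3) b: {T1}  orig:{}
  cell(2,3) ab: {S}

Original NTs in T[2,3] deriving "ab": ["S"]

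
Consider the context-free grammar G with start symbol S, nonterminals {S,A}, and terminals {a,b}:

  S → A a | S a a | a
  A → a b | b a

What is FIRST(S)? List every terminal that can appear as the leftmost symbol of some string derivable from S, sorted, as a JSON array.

FIRST iteration:
[1]
  A via A→a b: +{a}
  A via A→b a: +{b}
  S via S→A a: +{a,b}
  FIRST[S]={a,b}  FIRST[A]={a,b}
[2] — fixpoint
  FIRST[S]={a,b}  FIRST[A]={a,b}

FIRST(S) = ["a", "b"]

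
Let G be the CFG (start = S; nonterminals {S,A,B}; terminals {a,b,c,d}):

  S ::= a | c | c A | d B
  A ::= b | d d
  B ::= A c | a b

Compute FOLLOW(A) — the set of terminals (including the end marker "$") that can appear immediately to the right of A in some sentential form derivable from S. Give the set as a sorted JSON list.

Compute FIRST by fixpoint:
iter 1:
  A via A→b: +{b}
  A via A→d d: +{d}
  B via B→A c: +{b,d}
  B via B→a b: +{a}
  S via S→a: +{a}
  S via S→c: +{c}
  S via S→d B: +{d}
  S: {a,c,d}  A: {b,d}  B: {a,b,d}
iter 2: (stable)
  S: {a,c,d}  A: {b,d}  B: {a,b,d}

FOLLOW iteration:
seed FOLLOW(S) with $
round 1:
  B→A c: FOLLOW(A) ⊇ FIRST(c) = {c}; new: +{c}
  S→c A: FOLLOW(A) ⊇ FOLLOW(S) ⊇ {$}; new: +{$}
  S→d B: FOLLOW(B) ⊇ FOLLOW(S) ⊇ {$}; new: +{$}
  S: {$}  A: {$,c}  B: {$}
round 2: — fixpoint
  S: {$}  A: {$,c}  B: {$}

FOLLOW(A) = ["$", "c"]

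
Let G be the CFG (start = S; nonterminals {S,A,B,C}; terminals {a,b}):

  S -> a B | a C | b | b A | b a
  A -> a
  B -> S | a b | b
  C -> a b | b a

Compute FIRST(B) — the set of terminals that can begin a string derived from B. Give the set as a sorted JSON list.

FIRST sets, iterate to fixpoint:
round 1:
  A via A→a: +{a}
  B via B→a b: +{a}
  B via B→b: +{b}
  C via C→a b: +{a}
  C via C→b a: +{b}
  S via S→a B: +{a}
  S via S→b: +{b}
  FIRST[S]={a,b}  FIRST[A]={a}  FIRST[B]={a,b}  FIRST[C]={a,b}
round 2: — fixpoint
  FIRST[S]={a,b}  FIRST[A]={a}  FIRST[B]={a,b}  FIRST[C]={a,b}

FIRST(B) = ["a", "b"]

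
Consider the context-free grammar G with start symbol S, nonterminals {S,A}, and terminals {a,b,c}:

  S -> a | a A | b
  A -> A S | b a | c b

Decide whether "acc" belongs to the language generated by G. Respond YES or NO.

CNF form of G:
  S -> T1 A | a | b
  A -> A S | T0 T1 | T2 T0
  T0 -> b
  T1 -> a
  T2 -> c

CYK table (by increasing span):
  T[0,0] 'a' = {S,T1}  orig:{S}
  T[1,1] 'c' = {T2}  orig:{}
  T[2,2] 'c' = {T2}  orig:{}
  T[0,1] 'ac' = ∅
  T[1,2] 'cc' = ∅
  T[0,2] 'acc' = ∅

S ∉ T[0,2] ⇒ NO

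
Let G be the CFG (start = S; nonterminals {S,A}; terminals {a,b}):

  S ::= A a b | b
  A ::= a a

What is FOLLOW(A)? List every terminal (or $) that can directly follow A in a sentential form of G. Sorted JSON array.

Compute FIRST by fixpoint:
round 1:
  A via A→a a: +{a}
  S via S→A a b: +{a}
  S via S→b: +{b}
  FIRST[S]={a,b}  FIRST[A]={a}
round 2: — fixpoint
  FIRST[S]={a,b}  FIRST[A]={a}

Compute FOLLOW by fixpoint:
seed FOLLOW(S) with $
iter 1:
  S→A a b: FOLLOW(A) ⊇ FIRST(a) = {a}; new: +{a}
  FOLLOW[S]={$}  FOLLOW[A]={a}
iter 2: done
  FOLLOW[S]={$}  FOLLOW[A]={a}

FOLLOW(A) = ["a"]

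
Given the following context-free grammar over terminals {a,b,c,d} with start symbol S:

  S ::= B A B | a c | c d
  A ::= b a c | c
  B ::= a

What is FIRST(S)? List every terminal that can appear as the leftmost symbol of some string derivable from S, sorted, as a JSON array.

FIRST iteration:
iter 1:
  A via A→b a c: +{b}
  A via A→c: +{c}
  B via B→a: +{a}
  S via S→B A B: +{a}
  S via S→c d: +{c}
  FIRST[S]={a,c}  FIRST[A]={b,c}  FIRST[B]={a}
iter 2: done
  FIRST[S]={a,c}  FIRST[A]={b,c}  FIRST[B]={a}

FIRST(S) = ["a", "c"]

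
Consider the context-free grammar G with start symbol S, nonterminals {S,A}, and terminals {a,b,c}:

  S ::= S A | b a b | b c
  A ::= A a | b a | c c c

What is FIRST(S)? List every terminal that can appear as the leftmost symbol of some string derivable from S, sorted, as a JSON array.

Compute FIRST by fixpoint:
[1]
  A via A→b a: +{b}
  A via A→c c c: +{c}
  S via S→b a b: +{b}
  FIRST[S]={b}  FIRST[A]={b,c}
[2] (no change)
  FIRST[S]={b}  FIRST[A]={b,c}

FIRST(S) = ["b"]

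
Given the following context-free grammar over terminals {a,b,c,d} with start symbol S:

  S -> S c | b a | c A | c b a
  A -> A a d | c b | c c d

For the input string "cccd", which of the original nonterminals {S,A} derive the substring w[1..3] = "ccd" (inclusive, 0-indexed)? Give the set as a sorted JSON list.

CNF form of G:
  S -> S T2 | T2 A | T2 X6 | T3 T0
  A -> A X4 | T2 T3 | T2 X5
  T0 -> a
  T1 -> d
  T2 -> c
  T3 -> b
  X4 -> T0 T1
  X5 -> T2 T1
  X6 -> T3 T0

Fill CYK table bottom-up — only the sub-triangle for w[1..3]:
  [1..1]={T2}  "c"  orig:{}
  [2..2]={T2}  "c"  orig:{}
  [3..3]={T1}  "d"  orig:{}
  [1..2]=∅  "cc"
  [2..3]={X5}  "cd"  orig:{}
  [1..3]={A}  "ccd"

Original NTs in T[1,3] deriving "ccd": ["A"]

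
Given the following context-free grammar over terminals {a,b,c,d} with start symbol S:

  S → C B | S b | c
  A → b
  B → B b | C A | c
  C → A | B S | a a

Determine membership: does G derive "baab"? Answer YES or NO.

Convert to CNF:
  S -> C B | S T0 | c
  A -> b
  B -> B T0 | C A | c
  C -> B S | T1 T1 | b
  T0 -> b
  T1 -> a

CYK fill:
  T[0,0] 'b' = {A,C,T0}  orig:{A,C}
  T[1,1] 'a' = {T1}  orig:{}
  T[2,2] 'a' = {T1}  orig:{}
  T[3,3] 'b' = {A,C,T0}  orig:{A,C}
  T[0,1] 'ba' = ∅
  T[1,2] 'aa' = {C}
  T[2,3] 'ab' = ∅
  T[0,2] 'baa' = ∅
  T[1,3] 'aab' = {B}
  T[0,3] 'baab' = {S}

S ∈ T[0,3] ⇒ YES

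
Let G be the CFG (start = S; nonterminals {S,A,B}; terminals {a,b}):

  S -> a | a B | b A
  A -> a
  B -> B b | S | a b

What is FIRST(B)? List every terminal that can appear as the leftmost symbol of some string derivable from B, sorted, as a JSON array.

Compute FIRST by fixpoint:
[1]
  A via A→a: +{a}
  B via B→a b: +{a}
  S via S→a: +{a}
  S via S→b A: +{b}
  FIRST(S)={a,b}  FIRST(A)={a}  FIRST(B)={a}
[2]
  B via B→S: +{b}
  FIRST(S)={a,b}  FIRST(A)={a}  FIRST(B)={a,b}
[3] (no change)
  FIRST(S)={a,b}  FIRST(A)={a}  FIRST(B)={a,b}

FIRST(B) = ["a", "b"]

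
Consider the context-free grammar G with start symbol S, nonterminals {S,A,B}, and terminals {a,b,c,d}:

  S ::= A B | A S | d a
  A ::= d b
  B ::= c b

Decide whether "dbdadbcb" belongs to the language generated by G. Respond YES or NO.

CNF form of G:
  S -> A B | A S | T0 T3
  A -> T0 T1
  B -> T2 T1
  T0 -> d
  T1 -> b
  T2 -> c
  T3 -> a

CYK table (by increasing span):
  [0..0]={T0}  "d"  orig:{}
  [1..1]={T1}  "b"  orig:{}
  [2..2]={T0}  "d"  orig:{}
  [3..3]={T3}  "a"  orig:{}
  [4..4]={T0}  "d"  orig:{}
  [5..5]={T1}  "b"  orig:{}
  [6..6]={T2}  "c"  orig:{}
  [7..7]={T1}  "b"  orig:{}
  [0..1]={A}  "db"
  [1..2]=∅  "bd"
  [2..3]={S}  "da"
  [3..4]=∅  "ad"
  [4..5]={A}  "db"
  [5..6]=∅  "bc"
  [6..7]={B}  "cb"
  [0..2]=∅  "dbd"
  [1..3]=∅  "bda"
  [2..4]=∅  "dad"
  [3..5]=∅  "adb"
  [4..6]=∅  "dbc"
  [5..7]=∅  "bcb"
  [0..3]={S}  "dbda"
  [1..4]=∅  "bdad"
  [2..5]=∅  "dadb"
  [3..6]=∅  "adbc"
  [4..7]={S}  "dbcb"
  [0..4]=∅  "dbdad"
  [1..5]=∅  "bdadb"
  [2..6]=∅  "dadbc"
  [3..7]=∅  "adbcb"
  [0..5]=∅  "dbdadb"
  [1..6]=∅  "bdadbc"
  [2..7]=∅  "dadbcb"
  [0..6]=∅  "dbdadbc"
  [1..7]=∅  "bdadbcb"
  [0..7]=∅  "dbdadbcb"

S ∉ T[0,7] ⇒ NO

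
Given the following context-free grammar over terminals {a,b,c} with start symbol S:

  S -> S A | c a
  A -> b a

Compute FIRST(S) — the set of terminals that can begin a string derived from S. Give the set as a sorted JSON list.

FIRST iteration:
round 1:
  A via A→b a: +{b}
  S via S→c a: +{c}
  S: {c}  A: {b}
round 2: — fixpoint
  S: {c}  A: {b}

FIRST(S) = ["c"]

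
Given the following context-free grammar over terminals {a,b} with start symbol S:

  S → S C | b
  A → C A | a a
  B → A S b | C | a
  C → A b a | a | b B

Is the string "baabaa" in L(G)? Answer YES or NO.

CNF form of G:
  S -> S C | b
  A -> C A | T0 T0
  B -> A X2 | A X3 | T1 B | a
  C -> A X4 | T1 B | a
  T0 -> a
  T1 -> b
  X2 -> S T1
  X3 -> T1 T0
  X4 -> T1 T0

Fill CYK table bottom-up:
  cell(0,0) b: {S,T1}  orig:{S}
  cell(1,1) a: {B,C,T0}  orig:{B,C}
  cell(2,2) a: {B,C,T0}  orig:{B,C}
  cell(3,3) b: {S,T1}  orig:{S}
  cell(4,4) a: {B,C,T0}  orig:{B,C}
  cell(5,5) a: {B,C,T0}  orig:{B,C}
  cell(0,1) ba: {B,C,S,X3,X4}  orig:{B,C,S}
  cell(1,2) aa: {A}
  cell(2,3) ab: ∅
  cell(3,4) ba: {B,C,S,X3,X4}  orig:{B,C,S}
  cell(4,5) aa: {A}
  cell(0,2) baa: {S}
  cell(1,3) aab: ∅
  cell(2,4) aba: ∅
  cell(3,5) baa: {S}
  cell(0,3) baab: {X2}  orig:{}
  cell(1,4) aaba: {B,C}
  cell(2,5) abaa: ∅
  cell(0,4) baaba: {B,C,S}
  cell(1,5) aabaa: ∅
  cell(0,5) baabaa: {S}

S ∈ T[0,5] ⇒ YES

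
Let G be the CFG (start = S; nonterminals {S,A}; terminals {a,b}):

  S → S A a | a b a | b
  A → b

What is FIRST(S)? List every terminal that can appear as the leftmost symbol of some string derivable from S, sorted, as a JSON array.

FIRST iteration:
pass 1:
  A via A→b: +{b}
  S via S→a b a: +{a}
  S via S→b: +{b}
  FIRST(S)={a,b}  FIRST(A)={b}
pass 2: (no change)
  FIRST(S)={a,b}  FIRST(A)={b}

FIRST(S) = ["a", "b"]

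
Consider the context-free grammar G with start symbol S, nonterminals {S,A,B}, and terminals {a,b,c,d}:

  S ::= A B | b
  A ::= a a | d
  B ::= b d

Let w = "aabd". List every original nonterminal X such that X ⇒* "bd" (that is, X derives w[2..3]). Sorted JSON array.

CNF form of G:
  S -> A B | b
  A -> T0 T0 | d
  B -> T1 T2
  T0 -> a
  T1 -> b
  T2 -> d

CYK table (by increasing span) — only the sub-triangle for w[2..3]:
  cell(2,2) b: {S,T1}  orig:{S}
  cell(3,3) d: {A,T2}  orig:{A}
  cell(2,3) bd: {B}

Original NTs in T[2,3] deriving "bd": ["B"]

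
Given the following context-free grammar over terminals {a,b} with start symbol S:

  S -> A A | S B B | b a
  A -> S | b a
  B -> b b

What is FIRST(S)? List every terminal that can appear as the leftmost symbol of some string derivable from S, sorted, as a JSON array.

FIRST iteration:
iter 1:
  A via A→b a: +{b}
  B via B→b b: +{b}
  S via S→A A: +{b}
  FIRST(S)={b}  FIRST(A)={b}  FIRST(B)={b}
iter 2: done
  FIRST(S)={b}  FIRST(A)={b}  FIRST(B)={b}

FIRST(S) = ["b"]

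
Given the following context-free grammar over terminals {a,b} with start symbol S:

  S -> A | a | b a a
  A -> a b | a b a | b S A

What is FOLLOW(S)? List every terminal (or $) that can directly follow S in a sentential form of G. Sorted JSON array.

FIRST sets, iterate to fixpoint:
pass 1:
  A via A→a b: +{a}
  A via A→b S A: +{b}
  S via S→A: +{a,b}
  S: {a,b}  A: {a,b}
pass 2: done
  S: {a,b}  A: {a,b}

Compute FOLLOW by fixpoint:
FOLLOW(S) := {$}
iter 1:
  A→b S A: FOLLOW(S) ⊇ FIRST(A) = {a,b}; new: +{a,b}
  S→A: FOLLOW(A) ⊇ FOLLOW(S) ⊇ {$,a,b}; new: +{$,a,b}
  FOLLOW(S)={$,a,b}  FOLLOW(A)={$,a,b}
iter 2: — fixpoint
  FOLLOW(S)={$,a,b}  FOLLOW(A)={$,a,b}

FOLLOW(S) = ["$", "a", "b"]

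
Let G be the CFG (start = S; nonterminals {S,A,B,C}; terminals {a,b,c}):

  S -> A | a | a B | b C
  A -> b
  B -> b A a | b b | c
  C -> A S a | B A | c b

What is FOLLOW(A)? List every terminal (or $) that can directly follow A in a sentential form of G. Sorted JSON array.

FIRST iteration:
iter 1:
  A via A→b: +{b}
  B via B→b A a: +{b}
  B via B→c: +{c}
  C via C→A S a: +{b}
  C via C→B A: +{c}
  S via S→A: +{b}
  S via S→a: +{a}
  FIRST[S]={a,b}  FIRST[A]={b}  FIRST[B]={b,c}  FIRST[C]={b,c}
iter 2: (no change)
  FIRST[S]={a,b}  FIRST[A]={b}  FIRST[B]={b,c}  FIRST[C]={b,c}

FOLLOW iteration:
FOLLOW(S) := {$}
iter 1:
  B→b A a: FOLLOW(A) ⊇ FIRST(a) = {a}; new: +{a}
  C→A S a: FOLLOW(A) ⊇ FIRST(S) = {a,b}; new: +{b}
  C→A S a: FOLLOW(S) ⊇ FIRST(a) = {a}; new: +{a}
  C→B A: FOLLOW(B) ⊇ FIRST(A) = {b}; new: +{b}
  S→A: FOLLOW(A) ⊇ FOLLOW(S) ⊇ {$,a}; new: +{$}
  S→a B: FOLLOW(B) ⊇ FOLLOW(S) ⊇ {$,a}; new: +{$,a}
  S→b C: FOLLOW(C) ⊇ FOLLOW(S) ⊇ {$,a}; new: +{$,a}
  FOLLOW(S)={$,a}  FOLLOW(A)={$,a,b}  FOLLOW(B)={$,a,b}  FOLLOW(C)={$,a}
iter 2: (no change)
  FOLLOW(S)={$,a}  FOLLOW(A)={$,a,b}  FOLLOW(B)={$,a,b}  FOLLOW(C)={$,a}

FOLLOW(A) = ["$", "a", "b"]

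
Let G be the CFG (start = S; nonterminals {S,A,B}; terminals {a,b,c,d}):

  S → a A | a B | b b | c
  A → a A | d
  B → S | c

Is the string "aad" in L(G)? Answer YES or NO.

CNF form of G:
  S -> T0 A | T0 B | T1 T1 | c
  A -> T0 A | d
  B -> T0 A | T0 B | T1 T1 | c
  T0 -> a
  T1 -> b

Fill CYK table bottom-up:
  T[0,0] 'a' = {T0}  orig:{}
  T[1,1] 'a' = {T0}  orig:{}
  T[2,2] 'd' = {A}
  T[0,1] 'aa' = ∅
  T[1,2] 'ad' = {A,B,S}
  T[0,2] 'aad' = {A,B,S}

S ∈ T[0,2] ⇒ YES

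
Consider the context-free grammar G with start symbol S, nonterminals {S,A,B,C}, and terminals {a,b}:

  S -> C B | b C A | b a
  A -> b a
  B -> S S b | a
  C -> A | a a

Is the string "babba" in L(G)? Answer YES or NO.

Convert to CNF:
  S -> C B | T0 T1 | T0 X3
  A -> T0 T1
  B -> S X2 | a
  C -> T0 T1 | T1 T1
  T0 -> b
  T1 -> a
  X2 -> S T0
  X3 -> C A

CYK fill:
  cell(0,0) b: {T0}  orig:{}
  cell(1,1) a: {B,T1}  orig:{B}
  cell(2,2) b: {T0}  orig:{}
  cell(3,3) b: {T0}  orig:{}
  cell(4,4) a: {B,T1}  orig:{B}
  cell(0,1) ba: {A,C,S}
  cell(1,2) ab: ∅
  cell(2,3) bb: ∅
  cell(3,4) ba: {A,C,S}
  cell(0,2) bab: {X2}  orig:{}
  cell(1,3) abb: ∅
  cell(2,4) bba: ∅
  cell(0,3) babb: ∅
  cell(1,4) abba: ∅
  cell(0,4) babba: ∅

S ∉ T[0,4] ⇒ NO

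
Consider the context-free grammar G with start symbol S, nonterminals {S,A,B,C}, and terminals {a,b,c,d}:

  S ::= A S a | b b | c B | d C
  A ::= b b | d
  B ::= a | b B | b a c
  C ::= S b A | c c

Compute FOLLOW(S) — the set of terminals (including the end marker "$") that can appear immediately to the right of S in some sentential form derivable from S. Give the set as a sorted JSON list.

FIRST iteration:
iter 1:
  A via A→b b: +{b}
  A via A→d: +{d}
  B via B→a: +{a}
  B via B→b B: +{b}
  C via C→c c: +{c}
  S via S→A S a: +{b,d}
  S via S→c B: +{c}
  FIRST(S)={b,c,d}  FIRST(A)={b,d}  FIRST(B)={a,b}  FIRST(C)={c}
iter 2:
  C via C→S b A: +{b,d}
  FIRST(S)={b,c,d}  FIRST(A)={b,d}  FIRST(B)={a,b}  FIRST(C)={b,c,d}
iter 3: (no change)
  FIRST(S)={b,c,d}  FIRST(A)={b,d}  FIRST(B)={a,b}  FIRST(C)={b,c,d}

FOLLOW iteration:
FOLLOW(S) := {$}
round 1:
  C→S b A: FOLLOW(S) ⊇ FIRST(b) = {b}; new: +{b}
  S→A S a: FOLLOW(A) ⊇ FIRST(S) = {b,c,d}; new: +{b,c,d}
  S→A S a: FOLLOW(S) ⊇ FIRST(a) = {a}; new: +{a}
  S→c B: FOLLOW(B) ⊇ FOLLOW(S) ⊇ {$,a,b}; new: +{$,a,b}
  S→d C: FOLLOW(C) ⊇ FOLLOW(S) ⊇ {$,a,b}; new: +{$,a,b}
  S: {$,a,b}  A: {b,c,d}  B: {$,a,b}  C: {$,a,b}
round 2:
  C→S b A: FOLLOW(A) ⊇ FOLLOW(C) ⊇ {$,a,b}; new: +{$,a}
  S: {$,a,b}  A: {$,a,b,c,d}  B: {$,a,b}  C: {$,a,b}
round 3: (stable)
  S: {$,a,b}  A: {$,a,b,c,d}  B: {$,a,b}  C: {$,a,b}

FOLLOW(S) = ["$", "a", "b"]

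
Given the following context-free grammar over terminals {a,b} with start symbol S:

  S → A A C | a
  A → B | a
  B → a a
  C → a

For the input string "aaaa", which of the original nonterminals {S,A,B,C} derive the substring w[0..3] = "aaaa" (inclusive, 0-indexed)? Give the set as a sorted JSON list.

CNF form of G:
  S -> A X1 | a
  A -> T0 T0 | a
  B -> T0 T0
  C -> a
  T0 -> a
  X1 -> A C

CYK fill (cells [i..j] with 0 ≤ i ≤ j ≤ 3 only):
  [0..0]={A,C,S,T0}  "a"  orig:{A,C,S}
  [1..1]={A,C,S,T0}  "a"  orig:{A,C,S}
  [2..2]={A,C,S,T0}  "a"  orig:{A,C,S}
  [3..3]={A,C,S,T0}  "a"  orig:{A,C,S}
  [0..1]={A,B,X1}  "aa"  orig:{A,B}
  [1..2]={A,B,X1}  "aa"  orig:{A,B}
  [2..3]={A,B,X1}  "aa"  orig:{A,B}
  [0..2]={S,X1}  "aaa"  orig:{S}
  [1..3]={S,X1}  "aaa"  orig:{S}
  [0..3]={S}  "aaaa"

Original NTs in T[0,3] deriving "aaaa": ["S"]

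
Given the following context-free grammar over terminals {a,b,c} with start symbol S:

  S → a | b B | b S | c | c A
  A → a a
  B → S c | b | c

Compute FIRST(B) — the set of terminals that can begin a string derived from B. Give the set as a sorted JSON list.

FIRST sets, iterate to fixpoint:
pass 1:
  A via A→a a: +{a}
  B via B→b: +{b}
  B via B→c: +{c}
  S via S→a: +{a}
  S via S→b B: +{b}
  S via S→c: +{c}
  FIRST[S]={a,b,c}  FIRST[A]={a}  FIRST[B]={b,c}
pass 2:
  B via B→S c: +{a}
  FIRST[S]={a,b,c}  FIRST[A]={a}  FIRST[B]={a,b,c}
pass 3: done
  FIRST[S]={a,b,c}  FIRST[A]={a}  FIRST[B]={a,b,c}

FIRST(B) = ["a", "b", "c"]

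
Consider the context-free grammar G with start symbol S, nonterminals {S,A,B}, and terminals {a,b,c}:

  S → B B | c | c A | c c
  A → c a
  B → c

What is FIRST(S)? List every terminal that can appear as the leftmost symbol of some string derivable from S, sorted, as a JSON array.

FIRST iteration:
round 1:
  A via A→c a: +{c}
  B via B→c: +{c}
  S via S→B B: +{c}
  S: {c}  A: {c}  B: {c}
round 2: — fixpoint
  S: {c}  A: {c}  B: {c}

FIRST(S) = ["c"]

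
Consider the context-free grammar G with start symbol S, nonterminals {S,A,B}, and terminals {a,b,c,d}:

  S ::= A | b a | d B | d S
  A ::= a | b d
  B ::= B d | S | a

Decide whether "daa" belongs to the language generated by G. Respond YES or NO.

Convert to CNF:
  S -> T0 T1 | T0 T2 | T1 B | T1 S | a
  A -> T0 T1 | a
  B -> B T1 | T0 T1 | T0 T2 | T1 B | T1 S | a
  T0 -> b
  T1 -> d
  T2 -> a

CYK fill:
  T[0,0] 'd' = {T1}  orig:{}
  T[1,1] 'a' = {A,B,S,T2}  orig:{A,B,S}
  T[2,2] 'a' = {A,B,S,T2}  orig:{A,B,S}
  T[0,1] 'da' = {B,S}
  T[1,2] 'aa' = ∅
  T[0,2] 'daa' = ∅

S ∉ T[0,2] ⇒ NO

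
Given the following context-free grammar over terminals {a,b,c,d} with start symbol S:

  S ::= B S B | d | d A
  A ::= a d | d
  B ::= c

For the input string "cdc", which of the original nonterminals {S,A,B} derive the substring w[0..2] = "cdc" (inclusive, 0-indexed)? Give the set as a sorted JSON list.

Convert to CNF:
  S -> B X2 | T1 A | d
  A -> T0 T1 | d
  B -> c
  T0 -> a
  T1 -> d
  X2 -> S B

CYK fill, restricted to cells inside w[0..2]:
  cell(0,0) c: {B}
  cell(1,1) d: {A,S,T1}  orig:{A,S}
  cell(2,2) c: {B}
  cell(0,1) cd: ∅
  cell(1,2) dc: {X2}  orig:{}
  cell(0,2) cdc: {S}

Original NTs in T[0,2] deriving "cdc": ["S"]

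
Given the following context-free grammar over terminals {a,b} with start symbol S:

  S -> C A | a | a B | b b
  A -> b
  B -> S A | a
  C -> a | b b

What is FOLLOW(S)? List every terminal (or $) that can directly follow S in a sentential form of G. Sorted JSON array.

FIRST sets, iterate to fixpoint:
pass 1:
  A via A→b: +{b}
  B via B→a: +{a}
  C via C→a: +{a}
  C via C→b b: +{b}
  S via S→C A: +{a,b}
  FIRST[S]={a,b}  FIRST[A]={b}  FIRST[B]={a}  FIRST[C]={a,b}
pass 2:
  B via B→S A: +{b}
  FIRST[S]={a,b}  FIRST[A]={b}  FIRST[B]={a,b}  FIRST[C]={a,b}
pass 3: — fixpoint
  FIRST[S]={a,b}  FIRST[A]={b}  FIRST[B]={a,b}  FIRST[C]={a,b}

Compute FOLLOW by fixpoint:
FOLLOW(S) := {$}
iter 1:
  B→S A: FOLLOW(S) ⊇ FIRST(A) = {b}; new: +{b}
  S→C A: FOLLOW(C) ⊇ FIRST(A) = {b}; new: +{b}
  S→C A: FOLLOW(A) ⊇ FOLLOW(S) ⊇ {$,b}; new: +{$,b}
  S→a B: FOLLOW(B) ⊇ FOLLOW(S) ⊇ {$,b}; new: +{$,b}
  FOLLOW(S)={$,b}  FOLLOW(A)={$,b}  FOLLOW(B)={$,b}  FOLLOW(C)={b}
iter 2: (no change)
  FOLLOW(S)={$,b}  FOLLOW(A)={$,b}  FOLLOW(B)={$,b}  FOLLOW(C)={b}

FOLLOW(S) = ["$", "b"]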